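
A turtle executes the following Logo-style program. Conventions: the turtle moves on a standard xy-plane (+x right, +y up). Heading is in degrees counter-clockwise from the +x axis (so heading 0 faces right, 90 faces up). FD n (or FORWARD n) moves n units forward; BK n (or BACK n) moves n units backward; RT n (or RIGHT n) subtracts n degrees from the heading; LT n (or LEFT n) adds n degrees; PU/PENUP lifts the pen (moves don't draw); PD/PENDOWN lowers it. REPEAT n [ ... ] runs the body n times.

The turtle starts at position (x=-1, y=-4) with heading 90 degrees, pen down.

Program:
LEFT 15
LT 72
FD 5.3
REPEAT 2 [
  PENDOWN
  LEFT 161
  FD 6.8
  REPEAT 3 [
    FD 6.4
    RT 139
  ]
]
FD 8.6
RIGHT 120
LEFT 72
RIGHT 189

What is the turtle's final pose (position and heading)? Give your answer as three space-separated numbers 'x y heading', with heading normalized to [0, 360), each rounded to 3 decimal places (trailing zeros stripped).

Executing turtle program step by step:
Start: pos=(-1,-4), heading=90, pen down
LT 15: heading 90 -> 105
LT 72: heading 105 -> 177
FD 5.3: (-1,-4) -> (-6.293,-3.723) [heading=177, draw]
REPEAT 2 [
  -- iteration 1/2 --
  PD: pen down
  LT 161: heading 177 -> 338
  FD 6.8: (-6.293,-3.723) -> (0.012,-6.27) [heading=338, draw]
  REPEAT 3 [
    -- iteration 1/3 --
    FD 6.4: (0.012,-6.27) -> (5.946,-8.667) [heading=338, draw]
    RT 139: heading 338 -> 199
    -- iteration 2/3 --
    FD 6.4: (5.946,-8.667) -> (-0.105,-10.751) [heading=199, draw]
    RT 139: heading 199 -> 60
    -- iteration 3/3 --
    FD 6.4: (-0.105,-10.751) -> (3.095,-5.209) [heading=60, draw]
    RT 139: heading 60 -> 281
  ]
  -- iteration 2/2 --
  PD: pen down
  LT 161: heading 281 -> 82
  FD 6.8: (3.095,-5.209) -> (4.041,1.525) [heading=82, draw]
  REPEAT 3 [
    -- iteration 1/3 --
    FD 6.4: (4.041,1.525) -> (4.932,7.863) [heading=82, draw]
    RT 139: heading 82 -> 303
    -- iteration 2/3 --
    FD 6.4: (4.932,7.863) -> (8.418,2.496) [heading=303, draw]
    RT 139: heading 303 -> 164
    -- iteration 3/3 --
    FD 6.4: (8.418,2.496) -> (2.265,4.26) [heading=164, draw]
    RT 139: heading 164 -> 25
  ]
]
FD 8.6: (2.265,4.26) -> (10.06,7.894) [heading=25, draw]
RT 120: heading 25 -> 265
LT 72: heading 265 -> 337
RT 189: heading 337 -> 148
Final: pos=(10.06,7.894), heading=148, 10 segment(s) drawn

Answer: 10.06 7.894 148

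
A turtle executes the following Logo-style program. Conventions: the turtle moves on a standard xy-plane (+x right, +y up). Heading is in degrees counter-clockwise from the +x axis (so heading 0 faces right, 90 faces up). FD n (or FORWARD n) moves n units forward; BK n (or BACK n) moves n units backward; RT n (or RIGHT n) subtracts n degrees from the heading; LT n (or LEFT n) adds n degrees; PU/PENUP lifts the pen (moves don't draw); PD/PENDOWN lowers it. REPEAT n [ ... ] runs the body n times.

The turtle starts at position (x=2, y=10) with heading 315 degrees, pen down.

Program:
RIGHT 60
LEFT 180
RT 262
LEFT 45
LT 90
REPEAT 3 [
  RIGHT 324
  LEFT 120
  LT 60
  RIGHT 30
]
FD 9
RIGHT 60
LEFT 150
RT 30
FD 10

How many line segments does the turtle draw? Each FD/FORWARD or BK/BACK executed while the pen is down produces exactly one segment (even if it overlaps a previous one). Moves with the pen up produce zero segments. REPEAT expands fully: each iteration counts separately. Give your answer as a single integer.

Executing turtle program step by step:
Start: pos=(2,10), heading=315, pen down
RT 60: heading 315 -> 255
LT 180: heading 255 -> 75
RT 262: heading 75 -> 173
LT 45: heading 173 -> 218
LT 90: heading 218 -> 308
REPEAT 3 [
  -- iteration 1/3 --
  RT 324: heading 308 -> 344
  LT 120: heading 344 -> 104
  LT 60: heading 104 -> 164
  RT 30: heading 164 -> 134
  -- iteration 2/3 --
  RT 324: heading 134 -> 170
  LT 120: heading 170 -> 290
  LT 60: heading 290 -> 350
  RT 30: heading 350 -> 320
  -- iteration 3/3 --
  RT 324: heading 320 -> 356
  LT 120: heading 356 -> 116
  LT 60: heading 116 -> 176
  RT 30: heading 176 -> 146
]
FD 9: (2,10) -> (-5.461,15.033) [heading=146, draw]
RT 60: heading 146 -> 86
LT 150: heading 86 -> 236
RT 30: heading 236 -> 206
FD 10: (-5.461,15.033) -> (-14.449,10.649) [heading=206, draw]
Final: pos=(-14.449,10.649), heading=206, 2 segment(s) drawn
Segments drawn: 2

Answer: 2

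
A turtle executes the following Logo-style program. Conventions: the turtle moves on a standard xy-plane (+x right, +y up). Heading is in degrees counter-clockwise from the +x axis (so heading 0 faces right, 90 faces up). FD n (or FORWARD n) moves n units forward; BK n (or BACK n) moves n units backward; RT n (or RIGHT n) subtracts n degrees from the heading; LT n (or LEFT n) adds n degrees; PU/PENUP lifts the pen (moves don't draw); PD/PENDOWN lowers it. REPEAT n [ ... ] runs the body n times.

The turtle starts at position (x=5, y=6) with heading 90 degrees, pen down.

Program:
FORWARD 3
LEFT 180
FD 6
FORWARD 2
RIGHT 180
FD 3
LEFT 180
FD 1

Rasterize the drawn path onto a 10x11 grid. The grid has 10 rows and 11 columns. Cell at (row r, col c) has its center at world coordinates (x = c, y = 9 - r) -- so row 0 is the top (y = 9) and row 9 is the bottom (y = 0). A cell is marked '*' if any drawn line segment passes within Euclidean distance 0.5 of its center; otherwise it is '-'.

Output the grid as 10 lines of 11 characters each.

Answer: -----*-----
-----*-----
-----*-----
-----*-----
-----*-----
-----*-----
-----*-----
-----*-----
-----*-----
-----------

Derivation:
Segment 0: (5,6) -> (5,9)
Segment 1: (5,9) -> (5,3)
Segment 2: (5,3) -> (5,1)
Segment 3: (5,1) -> (5,4)
Segment 4: (5,4) -> (5,3)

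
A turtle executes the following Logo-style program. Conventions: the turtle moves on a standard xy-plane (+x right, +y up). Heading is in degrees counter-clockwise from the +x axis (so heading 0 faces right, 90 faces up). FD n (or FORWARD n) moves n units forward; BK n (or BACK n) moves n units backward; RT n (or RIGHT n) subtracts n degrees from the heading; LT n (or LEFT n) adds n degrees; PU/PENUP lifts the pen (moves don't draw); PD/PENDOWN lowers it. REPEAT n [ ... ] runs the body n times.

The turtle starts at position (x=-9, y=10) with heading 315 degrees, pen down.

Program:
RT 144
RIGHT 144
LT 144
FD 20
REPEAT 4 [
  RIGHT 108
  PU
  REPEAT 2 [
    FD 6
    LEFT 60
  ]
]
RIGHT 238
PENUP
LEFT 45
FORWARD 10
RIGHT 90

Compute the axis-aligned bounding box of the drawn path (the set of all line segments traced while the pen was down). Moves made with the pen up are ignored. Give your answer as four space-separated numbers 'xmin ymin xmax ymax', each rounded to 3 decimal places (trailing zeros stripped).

Answer: -28.754 10 -9 13.129

Derivation:
Executing turtle program step by step:
Start: pos=(-9,10), heading=315, pen down
RT 144: heading 315 -> 171
RT 144: heading 171 -> 27
LT 144: heading 27 -> 171
FD 20: (-9,10) -> (-28.754,13.129) [heading=171, draw]
REPEAT 4 [
  -- iteration 1/4 --
  RT 108: heading 171 -> 63
  PU: pen up
  REPEAT 2 [
    -- iteration 1/2 --
    FD 6: (-28.754,13.129) -> (-26.03,18.475) [heading=63, move]
    LT 60: heading 63 -> 123
    -- iteration 2/2 --
    FD 6: (-26.03,18.475) -> (-29.298,23.507) [heading=123, move]
    LT 60: heading 123 -> 183
  ]
  -- iteration 2/4 --
  RT 108: heading 183 -> 75
  PU: pen up
  REPEAT 2 [
    -- iteration 1/2 --
    FD 6: (-29.298,23.507) -> (-27.745,29.302) [heading=75, move]
    LT 60: heading 75 -> 135
    -- iteration 2/2 --
    FD 6: (-27.745,29.302) -> (-31.987,33.545) [heading=135, move]
    LT 60: heading 135 -> 195
  ]
  -- iteration 3/4 --
  RT 108: heading 195 -> 87
  PU: pen up
  REPEAT 2 [
    -- iteration 1/2 --
    FD 6: (-31.987,33.545) -> (-31.673,39.537) [heading=87, move]
    LT 60: heading 87 -> 147
    -- iteration 2/2 --
    FD 6: (-31.673,39.537) -> (-36.705,42.805) [heading=147, move]
    LT 60: heading 147 -> 207
  ]
  -- iteration 4/4 --
  RT 108: heading 207 -> 99
  PU: pen up
  REPEAT 2 [
    -- iteration 1/2 --
    FD 6: (-36.705,42.805) -> (-37.644,48.731) [heading=99, move]
    LT 60: heading 99 -> 159
    -- iteration 2/2 --
    FD 6: (-37.644,48.731) -> (-43.245,50.881) [heading=159, move]
    LT 60: heading 159 -> 219
  ]
]
RT 238: heading 219 -> 341
PU: pen up
LT 45: heading 341 -> 26
FD 10: (-43.245,50.881) -> (-34.258,55.265) [heading=26, move]
RT 90: heading 26 -> 296
Final: pos=(-34.258,55.265), heading=296, 1 segment(s) drawn

Segment endpoints: x in {-28.754, -9}, y in {10, 13.129}
xmin=-28.754, ymin=10, xmax=-9, ymax=13.129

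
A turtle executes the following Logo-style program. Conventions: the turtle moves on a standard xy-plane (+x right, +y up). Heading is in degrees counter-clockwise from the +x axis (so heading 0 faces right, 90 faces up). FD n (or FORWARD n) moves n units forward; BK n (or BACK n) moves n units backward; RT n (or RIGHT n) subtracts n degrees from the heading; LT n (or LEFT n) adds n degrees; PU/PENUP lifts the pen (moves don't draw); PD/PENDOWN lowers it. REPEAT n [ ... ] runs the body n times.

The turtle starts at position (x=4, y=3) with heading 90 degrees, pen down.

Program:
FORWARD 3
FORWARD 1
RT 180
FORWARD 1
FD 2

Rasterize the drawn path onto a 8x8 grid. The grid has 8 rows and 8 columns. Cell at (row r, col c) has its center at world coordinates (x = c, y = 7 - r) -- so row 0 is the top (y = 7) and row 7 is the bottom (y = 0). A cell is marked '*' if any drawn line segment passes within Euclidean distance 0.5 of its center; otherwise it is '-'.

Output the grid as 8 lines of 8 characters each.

Answer: ----*---
----*---
----*---
----*---
----*---
--------
--------
--------

Derivation:
Segment 0: (4,3) -> (4,6)
Segment 1: (4,6) -> (4,7)
Segment 2: (4,7) -> (4,6)
Segment 3: (4,6) -> (4,4)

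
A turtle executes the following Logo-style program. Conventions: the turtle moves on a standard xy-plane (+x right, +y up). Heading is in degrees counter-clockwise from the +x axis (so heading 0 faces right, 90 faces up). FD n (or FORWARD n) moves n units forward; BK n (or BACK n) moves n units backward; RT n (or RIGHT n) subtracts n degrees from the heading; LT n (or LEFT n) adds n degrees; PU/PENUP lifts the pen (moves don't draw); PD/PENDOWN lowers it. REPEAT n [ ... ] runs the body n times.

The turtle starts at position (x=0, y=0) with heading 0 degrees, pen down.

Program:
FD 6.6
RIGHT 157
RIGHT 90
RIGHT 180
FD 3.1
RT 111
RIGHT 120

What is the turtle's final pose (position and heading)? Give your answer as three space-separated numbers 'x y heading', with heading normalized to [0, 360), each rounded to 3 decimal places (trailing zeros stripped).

Answer: 7.811 -2.854 62

Derivation:
Executing turtle program step by step:
Start: pos=(0,0), heading=0, pen down
FD 6.6: (0,0) -> (6.6,0) [heading=0, draw]
RT 157: heading 0 -> 203
RT 90: heading 203 -> 113
RT 180: heading 113 -> 293
FD 3.1: (6.6,0) -> (7.811,-2.854) [heading=293, draw]
RT 111: heading 293 -> 182
RT 120: heading 182 -> 62
Final: pos=(7.811,-2.854), heading=62, 2 segment(s) drawn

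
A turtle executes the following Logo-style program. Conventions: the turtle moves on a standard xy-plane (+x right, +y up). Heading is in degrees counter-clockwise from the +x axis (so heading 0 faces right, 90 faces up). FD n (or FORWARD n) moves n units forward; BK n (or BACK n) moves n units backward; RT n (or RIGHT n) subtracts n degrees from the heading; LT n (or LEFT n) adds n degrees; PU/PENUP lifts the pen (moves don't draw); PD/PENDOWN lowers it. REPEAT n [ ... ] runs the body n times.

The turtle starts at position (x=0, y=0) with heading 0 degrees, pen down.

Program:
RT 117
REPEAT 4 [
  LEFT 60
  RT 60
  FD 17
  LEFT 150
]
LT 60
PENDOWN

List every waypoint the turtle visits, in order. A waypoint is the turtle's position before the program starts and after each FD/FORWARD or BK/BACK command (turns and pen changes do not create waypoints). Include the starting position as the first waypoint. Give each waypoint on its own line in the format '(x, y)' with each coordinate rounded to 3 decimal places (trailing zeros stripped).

Answer: (0, 0)
(-7.718, -15.147)
(6.54, -5.888)
(-10.437, -6.778)
(4.71, -14.496)

Derivation:
Executing turtle program step by step:
Start: pos=(0,0), heading=0, pen down
RT 117: heading 0 -> 243
REPEAT 4 [
  -- iteration 1/4 --
  LT 60: heading 243 -> 303
  RT 60: heading 303 -> 243
  FD 17: (0,0) -> (-7.718,-15.147) [heading=243, draw]
  LT 150: heading 243 -> 33
  -- iteration 2/4 --
  LT 60: heading 33 -> 93
  RT 60: heading 93 -> 33
  FD 17: (-7.718,-15.147) -> (6.54,-5.888) [heading=33, draw]
  LT 150: heading 33 -> 183
  -- iteration 3/4 --
  LT 60: heading 183 -> 243
  RT 60: heading 243 -> 183
  FD 17: (6.54,-5.888) -> (-10.437,-6.778) [heading=183, draw]
  LT 150: heading 183 -> 333
  -- iteration 4/4 --
  LT 60: heading 333 -> 33
  RT 60: heading 33 -> 333
  FD 17: (-10.437,-6.778) -> (4.71,-14.496) [heading=333, draw]
  LT 150: heading 333 -> 123
]
LT 60: heading 123 -> 183
PD: pen down
Final: pos=(4.71,-14.496), heading=183, 4 segment(s) drawn
Waypoints (5 total):
(0, 0)
(-7.718, -15.147)
(6.54, -5.888)
(-10.437, -6.778)
(4.71, -14.496)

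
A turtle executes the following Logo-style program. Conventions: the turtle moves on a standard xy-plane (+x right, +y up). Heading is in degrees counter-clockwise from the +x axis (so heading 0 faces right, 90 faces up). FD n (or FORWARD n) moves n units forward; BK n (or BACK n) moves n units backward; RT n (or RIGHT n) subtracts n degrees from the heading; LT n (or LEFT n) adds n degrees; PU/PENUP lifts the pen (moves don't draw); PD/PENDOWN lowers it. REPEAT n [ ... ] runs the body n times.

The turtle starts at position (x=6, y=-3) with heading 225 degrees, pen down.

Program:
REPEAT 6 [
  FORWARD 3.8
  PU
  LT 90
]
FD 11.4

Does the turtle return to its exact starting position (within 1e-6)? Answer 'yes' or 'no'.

Executing turtle program step by step:
Start: pos=(6,-3), heading=225, pen down
REPEAT 6 [
  -- iteration 1/6 --
  FD 3.8: (6,-3) -> (3.313,-5.687) [heading=225, draw]
  PU: pen up
  LT 90: heading 225 -> 315
  -- iteration 2/6 --
  FD 3.8: (3.313,-5.687) -> (6,-8.374) [heading=315, move]
  PU: pen up
  LT 90: heading 315 -> 45
  -- iteration 3/6 --
  FD 3.8: (6,-8.374) -> (8.687,-5.687) [heading=45, move]
  PU: pen up
  LT 90: heading 45 -> 135
  -- iteration 4/6 --
  FD 3.8: (8.687,-5.687) -> (6,-3) [heading=135, move]
  PU: pen up
  LT 90: heading 135 -> 225
  -- iteration 5/6 --
  FD 3.8: (6,-3) -> (3.313,-5.687) [heading=225, move]
  PU: pen up
  LT 90: heading 225 -> 315
  -- iteration 6/6 --
  FD 3.8: (3.313,-5.687) -> (6,-8.374) [heading=315, move]
  PU: pen up
  LT 90: heading 315 -> 45
]
FD 11.4: (6,-8.374) -> (14.061,-0.313) [heading=45, move]
Final: pos=(14.061,-0.313), heading=45, 1 segment(s) drawn

Start position: (6, -3)
Final position: (14.061, -0.313)
Distance = 8.497; >= 1e-6 -> NOT closed

Answer: no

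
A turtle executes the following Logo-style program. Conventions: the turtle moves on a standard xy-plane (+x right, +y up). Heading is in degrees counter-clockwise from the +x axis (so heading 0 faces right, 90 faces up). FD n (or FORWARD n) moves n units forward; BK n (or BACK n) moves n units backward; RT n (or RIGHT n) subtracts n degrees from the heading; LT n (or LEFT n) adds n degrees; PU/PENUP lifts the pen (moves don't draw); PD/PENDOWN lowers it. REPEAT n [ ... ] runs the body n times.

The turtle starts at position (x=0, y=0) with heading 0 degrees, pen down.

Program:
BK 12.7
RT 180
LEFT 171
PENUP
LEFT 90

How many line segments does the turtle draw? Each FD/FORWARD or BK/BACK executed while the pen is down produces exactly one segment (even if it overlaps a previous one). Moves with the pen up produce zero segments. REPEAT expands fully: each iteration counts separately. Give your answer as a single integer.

Answer: 1

Derivation:
Executing turtle program step by step:
Start: pos=(0,0), heading=0, pen down
BK 12.7: (0,0) -> (-12.7,0) [heading=0, draw]
RT 180: heading 0 -> 180
LT 171: heading 180 -> 351
PU: pen up
LT 90: heading 351 -> 81
Final: pos=(-12.7,0), heading=81, 1 segment(s) drawn
Segments drawn: 1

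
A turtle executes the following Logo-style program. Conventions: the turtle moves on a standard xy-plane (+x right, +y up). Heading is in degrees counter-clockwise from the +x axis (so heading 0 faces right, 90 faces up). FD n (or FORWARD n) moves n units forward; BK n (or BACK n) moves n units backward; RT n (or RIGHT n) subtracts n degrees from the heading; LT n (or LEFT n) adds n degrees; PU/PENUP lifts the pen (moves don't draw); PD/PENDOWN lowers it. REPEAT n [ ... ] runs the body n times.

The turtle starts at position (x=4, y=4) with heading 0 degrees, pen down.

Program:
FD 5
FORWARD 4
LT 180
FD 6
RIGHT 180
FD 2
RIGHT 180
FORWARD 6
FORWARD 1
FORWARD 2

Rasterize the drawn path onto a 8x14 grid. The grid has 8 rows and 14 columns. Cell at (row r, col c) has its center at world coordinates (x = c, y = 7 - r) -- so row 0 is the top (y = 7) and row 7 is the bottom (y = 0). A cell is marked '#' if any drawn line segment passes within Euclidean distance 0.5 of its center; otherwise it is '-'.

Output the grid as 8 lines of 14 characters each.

Answer: --------------
--------------
--------------
##############
--------------
--------------
--------------
--------------

Derivation:
Segment 0: (4,4) -> (9,4)
Segment 1: (9,4) -> (13,4)
Segment 2: (13,4) -> (7,4)
Segment 3: (7,4) -> (9,4)
Segment 4: (9,4) -> (3,4)
Segment 5: (3,4) -> (2,4)
Segment 6: (2,4) -> (0,4)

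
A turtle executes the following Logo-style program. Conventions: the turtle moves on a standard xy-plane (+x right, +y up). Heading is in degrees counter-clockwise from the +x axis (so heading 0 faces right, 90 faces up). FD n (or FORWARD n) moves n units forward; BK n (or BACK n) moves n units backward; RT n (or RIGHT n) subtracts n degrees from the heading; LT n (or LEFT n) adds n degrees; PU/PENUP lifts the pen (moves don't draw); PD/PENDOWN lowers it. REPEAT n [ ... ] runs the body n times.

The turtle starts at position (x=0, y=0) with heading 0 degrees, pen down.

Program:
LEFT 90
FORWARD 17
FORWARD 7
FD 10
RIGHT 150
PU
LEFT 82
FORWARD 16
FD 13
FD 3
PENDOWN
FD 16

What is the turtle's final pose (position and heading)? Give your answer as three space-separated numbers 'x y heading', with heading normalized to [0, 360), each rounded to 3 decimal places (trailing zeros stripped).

Answer: 44.505 51.981 22

Derivation:
Executing turtle program step by step:
Start: pos=(0,0), heading=0, pen down
LT 90: heading 0 -> 90
FD 17: (0,0) -> (0,17) [heading=90, draw]
FD 7: (0,17) -> (0,24) [heading=90, draw]
FD 10: (0,24) -> (0,34) [heading=90, draw]
RT 150: heading 90 -> 300
PU: pen up
LT 82: heading 300 -> 22
FD 16: (0,34) -> (14.835,39.994) [heading=22, move]
FD 13: (14.835,39.994) -> (26.888,44.864) [heading=22, move]
FD 3: (26.888,44.864) -> (29.67,45.987) [heading=22, move]
PD: pen down
FD 16: (29.67,45.987) -> (44.505,51.981) [heading=22, draw]
Final: pos=(44.505,51.981), heading=22, 4 segment(s) drawn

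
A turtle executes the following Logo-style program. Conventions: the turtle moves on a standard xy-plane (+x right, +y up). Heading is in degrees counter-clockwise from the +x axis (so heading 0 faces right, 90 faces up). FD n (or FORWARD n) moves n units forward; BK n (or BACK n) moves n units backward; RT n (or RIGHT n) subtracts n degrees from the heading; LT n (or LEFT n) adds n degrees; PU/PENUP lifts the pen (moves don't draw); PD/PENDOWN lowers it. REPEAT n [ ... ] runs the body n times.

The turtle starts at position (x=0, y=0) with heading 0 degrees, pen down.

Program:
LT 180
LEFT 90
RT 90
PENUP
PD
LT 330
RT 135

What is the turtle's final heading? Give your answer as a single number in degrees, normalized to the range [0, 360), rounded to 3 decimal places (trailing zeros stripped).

Executing turtle program step by step:
Start: pos=(0,0), heading=0, pen down
LT 180: heading 0 -> 180
LT 90: heading 180 -> 270
RT 90: heading 270 -> 180
PU: pen up
PD: pen down
LT 330: heading 180 -> 150
RT 135: heading 150 -> 15
Final: pos=(0,0), heading=15, 0 segment(s) drawn

Answer: 15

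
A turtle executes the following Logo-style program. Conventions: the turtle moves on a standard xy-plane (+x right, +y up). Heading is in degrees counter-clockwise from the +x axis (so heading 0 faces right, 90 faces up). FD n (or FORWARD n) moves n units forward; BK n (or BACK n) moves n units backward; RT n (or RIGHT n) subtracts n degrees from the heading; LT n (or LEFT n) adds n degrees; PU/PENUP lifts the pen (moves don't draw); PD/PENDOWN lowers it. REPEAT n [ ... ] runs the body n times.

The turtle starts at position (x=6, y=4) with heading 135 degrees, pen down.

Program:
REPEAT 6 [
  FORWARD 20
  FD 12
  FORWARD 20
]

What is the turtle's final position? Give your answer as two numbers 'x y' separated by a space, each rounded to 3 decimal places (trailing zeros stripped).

Executing turtle program step by step:
Start: pos=(6,4), heading=135, pen down
REPEAT 6 [
  -- iteration 1/6 --
  FD 20: (6,4) -> (-8.142,18.142) [heading=135, draw]
  FD 12: (-8.142,18.142) -> (-16.627,26.627) [heading=135, draw]
  FD 20: (-16.627,26.627) -> (-30.77,40.77) [heading=135, draw]
  -- iteration 2/6 --
  FD 20: (-30.77,40.77) -> (-44.912,54.912) [heading=135, draw]
  FD 12: (-44.912,54.912) -> (-53.397,63.397) [heading=135, draw]
  FD 20: (-53.397,63.397) -> (-67.539,77.539) [heading=135, draw]
  -- iteration 3/6 --
  FD 20: (-67.539,77.539) -> (-81.681,91.681) [heading=135, draw]
  FD 12: (-81.681,91.681) -> (-90.167,100.167) [heading=135, draw]
  FD 20: (-90.167,100.167) -> (-104.309,114.309) [heading=135, draw]
  -- iteration 4/6 --
  FD 20: (-104.309,114.309) -> (-118.451,128.451) [heading=135, draw]
  FD 12: (-118.451,128.451) -> (-126.936,136.936) [heading=135, draw]
  FD 20: (-126.936,136.936) -> (-141.078,151.078) [heading=135, draw]
  -- iteration 5/6 --
  FD 20: (-141.078,151.078) -> (-155.22,165.22) [heading=135, draw]
  FD 12: (-155.22,165.22) -> (-163.706,173.706) [heading=135, draw]
  FD 20: (-163.706,173.706) -> (-177.848,187.848) [heading=135, draw]
  -- iteration 6/6 --
  FD 20: (-177.848,187.848) -> (-191.99,201.99) [heading=135, draw]
  FD 12: (-191.99,201.99) -> (-200.475,210.475) [heading=135, draw]
  FD 20: (-200.475,210.475) -> (-214.617,224.617) [heading=135, draw]
]
Final: pos=(-214.617,224.617), heading=135, 18 segment(s) drawn

Answer: -214.617 224.617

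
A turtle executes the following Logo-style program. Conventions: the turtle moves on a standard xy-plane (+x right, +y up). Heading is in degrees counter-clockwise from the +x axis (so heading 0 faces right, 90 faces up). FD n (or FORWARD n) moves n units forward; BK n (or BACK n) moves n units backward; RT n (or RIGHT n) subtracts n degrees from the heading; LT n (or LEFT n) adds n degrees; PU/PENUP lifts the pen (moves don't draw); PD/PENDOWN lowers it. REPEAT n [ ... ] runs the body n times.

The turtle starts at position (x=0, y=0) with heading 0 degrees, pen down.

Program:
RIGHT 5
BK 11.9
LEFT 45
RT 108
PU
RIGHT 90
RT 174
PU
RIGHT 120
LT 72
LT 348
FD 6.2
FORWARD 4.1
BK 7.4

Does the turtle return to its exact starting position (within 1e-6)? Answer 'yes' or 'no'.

Answer: no

Derivation:
Executing turtle program step by step:
Start: pos=(0,0), heading=0, pen down
RT 5: heading 0 -> 355
BK 11.9: (0,0) -> (-11.855,1.037) [heading=355, draw]
LT 45: heading 355 -> 40
RT 108: heading 40 -> 292
PU: pen up
RT 90: heading 292 -> 202
RT 174: heading 202 -> 28
PU: pen up
RT 120: heading 28 -> 268
LT 72: heading 268 -> 340
LT 348: heading 340 -> 328
FD 6.2: (-11.855,1.037) -> (-6.597,-2.248) [heading=328, move]
FD 4.1: (-6.597,-2.248) -> (-3.12,-4.421) [heading=328, move]
BK 7.4: (-3.12,-4.421) -> (-9.395,-0.5) [heading=328, move]
Final: pos=(-9.395,-0.5), heading=328, 1 segment(s) drawn

Start position: (0, 0)
Final position: (-9.395, -0.5)
Distance = 9.409; >= 1e-6 -> NOT closed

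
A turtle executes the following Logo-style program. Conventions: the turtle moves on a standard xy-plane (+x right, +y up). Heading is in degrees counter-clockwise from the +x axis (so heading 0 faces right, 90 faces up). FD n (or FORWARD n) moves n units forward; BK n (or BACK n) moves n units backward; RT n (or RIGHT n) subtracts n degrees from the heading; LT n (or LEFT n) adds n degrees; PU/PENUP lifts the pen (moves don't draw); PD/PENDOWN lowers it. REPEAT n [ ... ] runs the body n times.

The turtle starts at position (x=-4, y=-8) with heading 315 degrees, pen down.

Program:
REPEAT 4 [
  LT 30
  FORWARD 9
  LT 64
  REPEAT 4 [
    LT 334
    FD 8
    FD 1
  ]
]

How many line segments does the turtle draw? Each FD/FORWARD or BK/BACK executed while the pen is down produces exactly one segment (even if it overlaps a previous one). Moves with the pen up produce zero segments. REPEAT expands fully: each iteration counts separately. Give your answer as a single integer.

Answer: 36

Derivation:
Executing turtle program step by step:
Start: pos=(-4,-8), heading=315, pen down
REPEAT 4 [
  -- iteration 1/4 --
  LT 30: heading 315 -> 345
  FD 9: (-4,-8) -> (4.693,-10.329) [heading=345, draw]
  LT 64: heading 345 -> 49
  REPEAT 4 [
    -- iteration 1/4 --
    LT 334: heading 49 -> 23
    FD 8: (4.693,-10.329) -> (12.057,-7.204) [heading=23, draw]
    FD 1: (12.057,-7.204) -> (12.978,-6.813) [heading=23, draw]
    -- iteration 2/4 --
    LT 334: heading 23 -> 357
    FD 8: (12.978,-6.813) -> (20.967,-7.231) [heading=357, draw]
    FD 1: (20.967,-7.231) -> (21.966,-7.284) [heading=357, draw]
    -- iteration 3/4 --
    LT 334: heading 357 -> 331
    FD 8: (21.966,-7.284) -> (28.962,-11.162) [heading=331, draw]
    FD 1: (28.962,-11.162) -> (29.837,-11.647) [heading=331, draw]
    -- iteration 4/4 --
    LT 334: heading 331 -> 305
    FD 8: (29.837,-11.647) -> (34.426,-18.2) [heading=305, draw]
    FD 1: (34.426,-18.2) -> (34.999,-19.019) [heading=305, draw]
  ]
  -- iteration 2/4 --
  LT 30: heading 305 -> 335
  FD 9: (34.999,-19.019) -> (43.156,-22.823) [heading=335, draw]
  LT 64: heading 335 -> 39
  REPEAT 4 [
    -- iteration 1/4 --
    LT 334: heading 39 -> 13
    FD 8: (43.156,-22.823) -> (50.951,-21.023) [heading=13, draw]
    FD 1: (50.951,-21.023) -> (51.925,-20.798) [heading=13, draw]
    -- iteration 2/4 --
    LT 334: heading 13 -> 347
    FD 8: (51.925,-20.798) -> (59.72,-22.598) [heading=347, draw]
    FD 1: (59.72,-22.598) -> (60.695,-22.823) [heading=347, draw]
    -- iteration 3/4 --
    LT 334: heading 347 -> 321
    FD 8: (60.695,-22.823) -> (66.912,-27.858) [heading=321, draw]
    FD 1: (66.912,-27.858) -> (67.689,-28.487) [heading=321, draw]
    -- iteration 4/4 --
    LT 334: heading 321 -> 295
    FD 8: (67.689,-28.487) -> (71.07,-35.737) [heading=295, draw]
    FD 1: (71.07,-35.737) -> (71.493,-36.644) [heading=295, draw]
  ]
  -- iteration 3/4 --
  LT 30: heading 295 -> 325
  FD 9: (71.493,-36.644) -> (78.865,-41.806) [heading=325, draw]
  LT 64: heading 325 -> 29
  REPEAT 4 [
    -- iteration 1/4 --
    LT 334: heading 29 -> 3
    FD 8: (78.865,-41.806) -> (86.854,-41.387) [heading=3, draw]
    FD 1: (86.854,-41.387) -> (87.853,-41.335) [heading=3, draw]
    -- iteration 2/4 --
    LT 334: heading 3 -> 337
    FD 8: (87.853,-41.335) -> (95.217,-44.461) [heading=337, draw]
    FD 1: (95.217,-44.461) -> (96.137,-44.851) [heading=337, draw]
    -- iteration 3/4 --
    LT 334: heading 337 -> 311
    FD 8: (96.137,-44.851) -> (101.386,-50.889) [heading=311, draw]
    FD 1: (101.386,-50.889) -> (102.042,-51.644) [heading=311, draw]
    -- iteration 4/4 --
    LT 334: heading 311 -> 285
    FD 8: (102.042,-51.644) -> (104.112,-59.371) [heading=285, draw]
    FD 1: (104.112,-59.371) -> (104.371,-60.337) [heading=285, draw]
  ]
  -- iteration 4/4 --
  LT 30: heading 285 -> 315
  FD 9: (104.371,-60.337) -> (110.735,-66.701) [heading=315, draw]
  LT 64: heading 315 -> 19
  REPEAT 4 [
    -- iteration 1/4 --
    LT 334: heading 19 -> 353
    FD 8: (110.735,-66.701) -> (118.675,-67.676) [heading=353, draw]
    FD 1: (118.675,-67.676) -> (119.668,-67.798) [heading=353, draw]
    -- iteration 2/4 --
    LT 334: heading 353 -> 327
    FD 8: (119.668,-67.798) -> (126.377,-72.155) [heading=327, draw]
    FD 1: (126.377,-72.155) -> (127.216,-72.7) [heading=327, draw]
    -- iteration 3/4 --
    LT 334: heading 327 -> 301
    FD 8: (127.216,-72.7) -> (131.336,-79.557) [heading=301, draw]
    FD 1: (131.336,-79.557) -> (131.851,-80.414) [heading=301, draw]
    -- iteration 4/4 --
    LT 334: heading 301 -> 275
    FD 8: (131.851,-80.414) -> (132.549,-88.384) [heading=275, draw]
    FD 1: (132.549,-88.384) -> (132.636,-89.38) [heading=275, draw]
  ]
]
Final: pos=(132.636,-89.38), heading=275, 36 segment(s) drawn
Segments drawn: 36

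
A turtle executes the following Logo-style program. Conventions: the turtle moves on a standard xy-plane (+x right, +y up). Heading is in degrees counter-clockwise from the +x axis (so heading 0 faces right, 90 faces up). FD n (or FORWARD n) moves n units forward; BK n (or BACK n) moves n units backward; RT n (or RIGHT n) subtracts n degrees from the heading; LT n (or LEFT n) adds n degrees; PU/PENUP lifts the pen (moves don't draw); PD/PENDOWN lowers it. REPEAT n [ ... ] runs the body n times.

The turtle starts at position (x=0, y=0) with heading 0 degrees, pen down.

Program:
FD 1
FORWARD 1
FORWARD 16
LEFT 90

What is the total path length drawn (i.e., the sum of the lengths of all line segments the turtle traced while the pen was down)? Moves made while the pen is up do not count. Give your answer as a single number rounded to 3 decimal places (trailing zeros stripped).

Executing turtle program step by step:
Start: pos=(0,0), heading=0, pen down
FD 1: (0,0) -> (1,0) [heading=0, draw]
FD 1: (1,0) -> (2,0) [heading=0, draw]
FD 16: (2,0) -> (18,0) [heading=0, draw]
LT 90: heading 0 -> 90
Final: pos=(18,0), heading=90, 3 segment(s) drawn

Segment lengths:
  seg 1: (0,0) -> (1,0), length = 1
  seg 2: (1,0) -> (2,0), length = 1
  seg 3: (2,0) -> (18,0), length = 16
Total = 18

Answer: 18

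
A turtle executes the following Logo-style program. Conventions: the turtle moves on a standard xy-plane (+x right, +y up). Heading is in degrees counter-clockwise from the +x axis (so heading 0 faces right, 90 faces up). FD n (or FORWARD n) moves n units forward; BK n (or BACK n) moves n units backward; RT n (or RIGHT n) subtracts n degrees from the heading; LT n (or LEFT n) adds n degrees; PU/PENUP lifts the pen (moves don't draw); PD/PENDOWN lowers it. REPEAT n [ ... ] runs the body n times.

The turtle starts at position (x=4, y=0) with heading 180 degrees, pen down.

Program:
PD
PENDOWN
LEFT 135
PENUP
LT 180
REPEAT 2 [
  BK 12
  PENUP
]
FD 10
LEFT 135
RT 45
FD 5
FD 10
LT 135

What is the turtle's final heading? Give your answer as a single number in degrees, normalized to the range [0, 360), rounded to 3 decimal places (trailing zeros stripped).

Answer: 0

Derivation:
Executing turtle program step by step:
Start: pos=(4,0), heading=180, pen down
PD: pen down
PD: pen down
LT 135: heading 180 -> 315
PU: pen up
LT 180: heading 315 -> 135
REPEAT 2 [
  -- iteration 1/2 --
  BK 12: (4,0) -> (12.485,-8.485) [heading=135, move]
  PU: pen up
  -- iteration 2/2 --
  BK 12: (12.485,-8.485) -> (20.971,-16.971) [heading=135, move]
  PU: pen up
]
FD 10: (20.971,-16.971) -> (13.899,-9.899) [heading=135, move]
LT 135: heading 135 -> 270
RT 45: heading 270 -> 225
FD 5: (13.899,-9.899) -> (10.364,-13.435) [heading=225, move]
FD 10: (10.364,-13.435) -> (3.293,-20.506) [heading=225, move]
LT 135: heading 225 -> 0
Final: pos=(3.293,-20.506), heading=0, 0 segment(s) drawn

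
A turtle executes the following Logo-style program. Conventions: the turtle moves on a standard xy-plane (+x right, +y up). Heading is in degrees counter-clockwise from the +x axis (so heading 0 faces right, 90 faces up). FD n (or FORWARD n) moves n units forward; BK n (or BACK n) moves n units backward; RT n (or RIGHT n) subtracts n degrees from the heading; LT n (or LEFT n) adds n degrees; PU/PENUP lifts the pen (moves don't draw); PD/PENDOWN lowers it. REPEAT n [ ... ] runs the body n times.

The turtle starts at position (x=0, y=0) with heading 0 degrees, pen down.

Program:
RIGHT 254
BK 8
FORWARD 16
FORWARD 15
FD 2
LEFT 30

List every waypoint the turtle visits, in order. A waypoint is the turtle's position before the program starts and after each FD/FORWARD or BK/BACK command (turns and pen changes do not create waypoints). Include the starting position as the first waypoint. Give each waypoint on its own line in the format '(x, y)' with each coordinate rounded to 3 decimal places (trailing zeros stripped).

Executing turtle program step by step:
Start: pos=(0,0), heading=0, pen down
RT 254: heading 0 -> 106
BK 8: (0,0) -> (2.205,-7.69) [heading=106, draw]
FD 16: (2.205,-7.69) -> (-2.205,7.69) [heading=106, draw]
FD 15: (-2.205,7.69) -> (-6.34,22.109) [heading=106, draw]
FD 2: (-6.34,22.109) -> (-6.891,24.032) [heading=106, draw]
LT 30: heading 106 -> 136
Final: pos=(-6.891,24.032), heading=136, 4 segment(s) drawn
Waypoints (5 total):
(0, 0)
(2.205, -7.69)
(-2.205, 7.69)
(-6.34, 22.109)
(-6.891, 24.032)

Answer: (0, 0)
(2.205, -7.69)
(-2.205, 7.69)
(-6.34, 22.109)
(-6.891, 24.032)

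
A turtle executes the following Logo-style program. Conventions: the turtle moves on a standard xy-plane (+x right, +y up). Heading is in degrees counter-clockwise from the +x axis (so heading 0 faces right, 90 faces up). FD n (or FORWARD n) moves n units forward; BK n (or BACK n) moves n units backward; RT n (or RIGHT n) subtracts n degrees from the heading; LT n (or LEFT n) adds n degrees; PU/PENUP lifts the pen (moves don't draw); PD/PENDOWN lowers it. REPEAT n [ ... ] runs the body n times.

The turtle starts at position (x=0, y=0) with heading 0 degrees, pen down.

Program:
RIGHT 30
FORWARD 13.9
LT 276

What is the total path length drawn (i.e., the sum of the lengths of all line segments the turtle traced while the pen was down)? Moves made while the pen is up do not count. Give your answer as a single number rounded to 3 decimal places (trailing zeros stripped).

Executing turtle program step by step:
Start: pos=(0,0), heading=0, pen down
RT 30: heading 0 -> 330
FD 13.9: (0,0) -> (12.038,-6.95) [heading=330, draw]
LT 276: heading 330 -> 246
Final: pos=(12.038,-6.95), heading=246, 1 segment(s) drawn

Segment lengths:
  seg 1: (0,0) -> (12.038,-6.95), length = 13.9
Total = 13.9

Answer: 13.9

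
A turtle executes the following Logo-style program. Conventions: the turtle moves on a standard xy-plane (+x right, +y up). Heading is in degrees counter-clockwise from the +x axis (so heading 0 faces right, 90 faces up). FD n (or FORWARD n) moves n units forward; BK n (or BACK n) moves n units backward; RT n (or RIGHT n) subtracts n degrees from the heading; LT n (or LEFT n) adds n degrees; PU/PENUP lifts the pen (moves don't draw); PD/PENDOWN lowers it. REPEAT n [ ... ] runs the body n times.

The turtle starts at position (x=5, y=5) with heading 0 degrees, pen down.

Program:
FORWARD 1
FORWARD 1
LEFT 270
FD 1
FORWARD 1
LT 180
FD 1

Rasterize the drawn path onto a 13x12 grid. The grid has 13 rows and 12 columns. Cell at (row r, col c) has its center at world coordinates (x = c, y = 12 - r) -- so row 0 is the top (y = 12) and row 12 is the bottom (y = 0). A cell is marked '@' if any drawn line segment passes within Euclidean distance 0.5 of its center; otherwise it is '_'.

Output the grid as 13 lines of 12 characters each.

Segment 0: (5,5) -> (6,5)
Segment 1: (6,5) -> (7,5)
Segment 2: (7,5) -> (7,4)
Segment 3: (7,4) -> (7,3)
Segment 4: (7,3) -> (7,4)

Answer: ____________
____________
____________
____________
____________
____________
____________
_____@@@____
_______@____
_______@____
____________
____________
____________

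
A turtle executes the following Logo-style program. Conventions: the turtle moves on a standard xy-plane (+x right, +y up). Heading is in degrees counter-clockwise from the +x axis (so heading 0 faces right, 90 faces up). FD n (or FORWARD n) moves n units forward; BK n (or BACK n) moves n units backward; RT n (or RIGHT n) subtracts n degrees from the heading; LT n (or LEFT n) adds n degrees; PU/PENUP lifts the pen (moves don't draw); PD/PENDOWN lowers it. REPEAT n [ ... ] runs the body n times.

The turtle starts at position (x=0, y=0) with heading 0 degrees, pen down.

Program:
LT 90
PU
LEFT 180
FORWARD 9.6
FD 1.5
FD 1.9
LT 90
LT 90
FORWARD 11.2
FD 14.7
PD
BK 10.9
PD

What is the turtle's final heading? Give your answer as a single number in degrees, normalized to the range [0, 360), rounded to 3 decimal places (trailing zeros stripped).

Answer: 90

Derivation:
Executing turtle program step by step:
Start: pos=(0,0), heading=0, pen down
LT 90: heading 0 -> 90
PU: pen up
LT 180: heading 90 -> 270
FD 9.6: (0,0) -> (0,-9.6) [heading=270, move]
FD 1.5: (0,-9.6) -> (0,-11.1) [heading=270, move]
FD 1.9: (0,-11.1) -> (0,-13) [heading=270, move]
LT 90: heading 270 -> 0
LT 90: heading 0 -> 90
FD 11.2: (0,-13) -> (0,-1.8) [heading=90, move]
FD 14.7: (0,-1.8) -> (0,12.9) [heading=90, move]
PD: pen down
BK 10.9: (0,12.9) -> (0,2) [heading=90, draw]
PD: pen down
Final: pos=(0,2), heading=90, 1 segment(s) drawn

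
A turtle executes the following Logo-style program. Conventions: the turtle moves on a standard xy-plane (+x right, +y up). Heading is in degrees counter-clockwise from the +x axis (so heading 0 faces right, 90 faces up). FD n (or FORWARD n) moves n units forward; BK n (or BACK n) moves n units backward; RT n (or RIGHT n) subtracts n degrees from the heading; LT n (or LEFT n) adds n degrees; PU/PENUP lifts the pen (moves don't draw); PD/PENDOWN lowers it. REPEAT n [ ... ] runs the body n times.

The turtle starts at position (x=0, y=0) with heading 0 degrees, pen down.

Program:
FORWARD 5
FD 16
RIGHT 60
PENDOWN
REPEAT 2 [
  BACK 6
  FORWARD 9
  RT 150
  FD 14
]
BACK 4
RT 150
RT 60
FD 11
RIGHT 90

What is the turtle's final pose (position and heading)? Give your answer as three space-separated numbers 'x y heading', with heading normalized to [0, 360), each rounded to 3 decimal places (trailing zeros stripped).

Answer: 8.251 11.402 60

Derivation:
Executing turtle program step by step:
Start: pos=(0,0), heading=0, pen down
FD 5: (0,0) -> (5,0) [heading=0, draw]
FD 16: (5,0) -> (21,0) [heading=0, draw]
RT 60: heading 0 -> 300
PD: pen down
REPEAT 2 [
  -- iteration 1/2 --
  BK 6: (21,0) -> (18,5.196) [heading=300, draw]
  FD 9: (18,5.196) -> (22.5,-2.598) [heading=300, draw]
  RT 150: heading 300 -> 150
  FD 14: (22.5,-2.598) -> (10.376,4.402) [heading=150, draw]
  -- iteration 2/2 --
  BK 6: (10.376,4.402) -> (15.572,1.402) [heading=150, draw]
  FD 9: (15.572,1.402) -> (7.778,5.902) [heading=150, draw]
  RT 150: heading 150 -> 0
  FD 14: (7.778,5.902) -> (21.778,5.902) [heading=0, draw]
]
BK 4: (21.778,5.902) -> (17.778,5.902) [heading=0, draw]
RT 150: heading 0 -> 210
RT 60: heading 210 -> 150
FD 11: (17.778,5.902) -> (8.251,11.402) [heading=150, draw]
RT 90: heading 150 -> 60
Final: pos=(8.251,11.402), heading=60, 10 segment(s) drawn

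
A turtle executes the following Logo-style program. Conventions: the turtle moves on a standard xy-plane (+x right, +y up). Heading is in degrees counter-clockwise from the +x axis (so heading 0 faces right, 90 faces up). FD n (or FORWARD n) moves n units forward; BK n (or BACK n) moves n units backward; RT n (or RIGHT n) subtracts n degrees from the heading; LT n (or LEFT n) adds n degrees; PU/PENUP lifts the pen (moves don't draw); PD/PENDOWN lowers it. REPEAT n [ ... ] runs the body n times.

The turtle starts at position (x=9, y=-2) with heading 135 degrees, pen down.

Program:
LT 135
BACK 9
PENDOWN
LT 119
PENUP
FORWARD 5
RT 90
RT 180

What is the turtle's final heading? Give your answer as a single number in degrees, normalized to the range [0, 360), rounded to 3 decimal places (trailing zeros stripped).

Answer: 119

Derivation:
Executing turtle program step by step:
Start: pos=(9,-2), heading=135, pen down
LT 135: heading 135 -> 270
BK 9: (9,-2) -> (9,7) [heading=270, draw]
PD: pen down
LT 119: heading 270 -> 29
PU: pen up
FD 5: (9,7) -> (13.373,9.424) [heading=29, move]
RT 90: heading 29 -> 299
RT 180: heading 299 -> 119
Final: pos=(13.373,9.424), heading=119, 1 segment(s) drawn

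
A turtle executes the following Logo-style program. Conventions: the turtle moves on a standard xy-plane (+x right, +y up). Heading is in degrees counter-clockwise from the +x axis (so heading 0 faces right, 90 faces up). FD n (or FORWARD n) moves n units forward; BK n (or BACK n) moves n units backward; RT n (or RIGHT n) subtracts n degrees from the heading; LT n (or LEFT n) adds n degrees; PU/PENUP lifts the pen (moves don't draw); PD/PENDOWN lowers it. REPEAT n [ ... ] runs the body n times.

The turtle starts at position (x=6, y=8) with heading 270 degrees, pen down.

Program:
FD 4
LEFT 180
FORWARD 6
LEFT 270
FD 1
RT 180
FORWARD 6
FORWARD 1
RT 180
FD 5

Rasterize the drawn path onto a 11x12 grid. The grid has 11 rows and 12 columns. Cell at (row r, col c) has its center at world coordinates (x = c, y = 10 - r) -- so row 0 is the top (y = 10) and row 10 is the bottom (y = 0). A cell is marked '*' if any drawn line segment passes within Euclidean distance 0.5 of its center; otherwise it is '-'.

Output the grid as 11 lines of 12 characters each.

Segment 0: (6,8) -> (6,4)
Segment 1: (6,4) -> (6,10)
Segment 2: (6,10) -> (7,10)
Segment 3: (7,10) -> (1,10)
Segment 4: (1,10) -> (0,10)
Segment 5: (0,10) -> (5,10)

Answer: ********----
------*-----
------*-----
------*-----
------*-----
------*-----
------*-----
------------
------------
------------
------------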